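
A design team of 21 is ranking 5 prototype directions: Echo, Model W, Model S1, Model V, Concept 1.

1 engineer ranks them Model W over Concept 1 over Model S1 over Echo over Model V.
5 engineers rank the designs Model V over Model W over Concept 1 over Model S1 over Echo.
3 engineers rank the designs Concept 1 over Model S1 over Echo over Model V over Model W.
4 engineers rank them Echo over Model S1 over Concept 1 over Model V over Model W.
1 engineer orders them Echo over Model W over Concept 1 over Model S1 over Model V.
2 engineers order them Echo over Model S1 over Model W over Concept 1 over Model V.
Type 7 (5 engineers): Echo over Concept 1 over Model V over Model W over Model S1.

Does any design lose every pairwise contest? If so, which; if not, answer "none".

Pairwise majorities:
Echo vs Model W: Echo is ranked higher on 3+4+1+2+5 = 15 ballots, Model W on 6. Echo wins 15–6.
Echo vs Model S1: 4+1+2+5 = 12 for Echo, 9 for Model S1 — Echo by 12–9.
Echo vs Model V: Echo wins 16–5.
Echo vs Concept 1: Echo preferred on 4+1+2+5 = 12 ballots; Echo wins 12–9.
Model W vs Model S1: Model W, 12–9.
Model W vs Model V: Model W preferred on 1+1+2 = 4 ballots; Model V wins 17–4.
Model W vs Concept 1: Model W is ranked higher on 1+5+1+2 = 9 ballots, Concept 1 on 12. Concept 1 wins 12–9.
Model S1 vs Model V: Model S1, 11–10.
Model S1 vs Concept 1: 6 to 15, Concept 1.
Model V vs Concept 1: Model V preferred on 5 ballots; Concept 1 wins 16–5.
Each design has at least one pairwise win (Echo beats Model W; Model W beats Model S1; Model S1 beats Model V; Model V beats Model W; Concept 1 beats Model W) — no Condorcet loser.

none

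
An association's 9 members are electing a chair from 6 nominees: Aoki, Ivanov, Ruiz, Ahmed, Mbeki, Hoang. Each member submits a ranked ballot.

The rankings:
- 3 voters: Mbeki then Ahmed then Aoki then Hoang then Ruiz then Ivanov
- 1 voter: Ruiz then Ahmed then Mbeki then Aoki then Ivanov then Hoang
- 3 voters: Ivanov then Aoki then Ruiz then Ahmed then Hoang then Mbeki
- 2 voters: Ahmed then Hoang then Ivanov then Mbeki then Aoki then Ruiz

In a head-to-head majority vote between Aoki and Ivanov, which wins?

Ballots ranking Aoki above Ivanov: 3 + 1 = 4.
Ballots ranking Ivanov above Aoki: 9 − 4 = 5.
Ivanov wins the head-to-head 5–4.

Ivanov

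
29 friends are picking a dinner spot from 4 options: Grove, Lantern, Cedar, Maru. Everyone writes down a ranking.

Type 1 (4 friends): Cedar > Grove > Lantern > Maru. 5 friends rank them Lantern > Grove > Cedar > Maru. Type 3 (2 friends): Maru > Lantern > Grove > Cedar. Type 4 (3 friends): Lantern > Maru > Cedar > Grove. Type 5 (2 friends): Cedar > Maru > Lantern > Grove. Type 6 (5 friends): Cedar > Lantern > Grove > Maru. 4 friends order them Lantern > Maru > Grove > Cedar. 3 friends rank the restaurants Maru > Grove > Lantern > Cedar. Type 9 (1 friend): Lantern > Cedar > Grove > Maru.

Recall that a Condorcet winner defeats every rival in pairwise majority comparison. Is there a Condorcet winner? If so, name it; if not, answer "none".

Lantern

Head-to-head results (29 friends):
Grove vs Lantern: Lantern wins 22–7.
Grove vs Cedar: Cedar, 15–14.
Grove–Maru: Grove 15–14.
Lantern vs Cedar: Lantern, 18–11.
Lantern vs Maru: 22 to 7, Lantern.
Cedar vs Maru: 4+5+2+5+1 = 17 for Cedar, 12 for Maru — Cedar by 17–12.
Only Lantern has no losses; Lantern is the Condorcet winner.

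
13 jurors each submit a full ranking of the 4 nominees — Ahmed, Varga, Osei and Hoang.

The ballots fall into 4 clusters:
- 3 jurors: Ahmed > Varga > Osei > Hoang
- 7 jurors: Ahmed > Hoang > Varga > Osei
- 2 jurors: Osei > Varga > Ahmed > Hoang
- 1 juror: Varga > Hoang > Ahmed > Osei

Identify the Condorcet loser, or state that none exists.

Osei

Pairwise majorities:
Ahmed vs Varga: 3+7 = 10 for Ahmed, 3 for Varga — Ahmed by 10–3.
Ahmed–Osei: Ahmed 11–2.
Ahmed vs Hoang: Ahmed preferred on 3+7+2 = 12 ballots; Ahmed wins 12–1.
Varga vs Osei: Varga is ranked higher on 3+7+1 = 11 ballots, Osei on 2. Varga wins 11–2.
Varga vs Hoang: Hoang wins 7–6.
Osei vs Hoang: 3+2 = 5 for Osei, 8 for Hoang — Hoang by 8–5.
Osei is beaten in every head-to-head and is the Condorcet loser.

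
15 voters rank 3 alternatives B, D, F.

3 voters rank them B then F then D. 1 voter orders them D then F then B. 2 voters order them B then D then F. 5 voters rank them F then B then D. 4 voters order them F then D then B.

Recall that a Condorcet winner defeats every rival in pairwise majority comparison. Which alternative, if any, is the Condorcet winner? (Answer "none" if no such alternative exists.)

F

Pairwise majorities:
B vs D: B wins 10–5.
B vs F: B preferred on 3+2 = 5 ballots; F wins 10–5.
D vs F: F, 12–3.
Only F has no losses; F is the Condorcet winner.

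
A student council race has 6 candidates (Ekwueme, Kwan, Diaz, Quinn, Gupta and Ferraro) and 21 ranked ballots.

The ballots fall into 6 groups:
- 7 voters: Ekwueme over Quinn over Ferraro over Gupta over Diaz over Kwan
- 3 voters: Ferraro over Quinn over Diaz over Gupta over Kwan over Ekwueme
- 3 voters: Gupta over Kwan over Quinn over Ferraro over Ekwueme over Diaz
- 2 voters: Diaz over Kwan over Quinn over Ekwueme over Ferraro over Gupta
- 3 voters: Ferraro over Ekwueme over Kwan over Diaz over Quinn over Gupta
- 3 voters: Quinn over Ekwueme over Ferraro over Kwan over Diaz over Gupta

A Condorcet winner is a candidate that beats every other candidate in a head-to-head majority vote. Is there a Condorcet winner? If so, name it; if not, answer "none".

Quinn

Pairwise majorities:
Ekwueme vs Kwan: Ekwueme wins 13–8.
Ekwueme vs Diaz: Ekwueme, 16–5.
Ekwueme–Quinn: Quinn 11–10.
Ekwueme–Gupta: Ekwueme 15–6.
Ekwueme vs Ferraro: Ekwueme, 12–9.
Kwan–Diaz: Diaz 12–9.
Kwan–Quinn: Quinn 13–8.
Kwan vs Gupta: Gupta, 13–8.
Kwan vs Ferraro: Ferraro, 16–5.
Diaz vs Quinn: Quinn, 16–5.
Diaz vs Gupta: Diaz wins 11–10.
Diaz vs Ferraro: Ferraro wins 19–2.
Quinn vs Gupta: Quinn wins 18–3.
Quinn vs Ferraro: Quinn wins 15–6.
Gupta vs Ferraro: Ferraro wins 18–3.
Quinn defeats every rival head-to-head and is the Condorcet winner.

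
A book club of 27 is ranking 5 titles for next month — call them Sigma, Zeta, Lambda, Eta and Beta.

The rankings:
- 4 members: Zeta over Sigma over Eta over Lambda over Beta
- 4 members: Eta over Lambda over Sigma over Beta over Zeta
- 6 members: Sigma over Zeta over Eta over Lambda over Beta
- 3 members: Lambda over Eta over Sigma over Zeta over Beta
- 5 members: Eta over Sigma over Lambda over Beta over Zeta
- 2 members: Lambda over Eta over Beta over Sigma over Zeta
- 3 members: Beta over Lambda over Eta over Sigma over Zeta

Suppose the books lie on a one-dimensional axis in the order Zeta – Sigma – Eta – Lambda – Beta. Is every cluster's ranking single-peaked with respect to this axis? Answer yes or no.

yes

Axis positions: Zeta=1, Sigma=2, Eta=3, Lambda=4, Beta=5.
Cluster 1 (peak Zeta at position 1): ranking walks positions 1-2-3-4-5, expanding outward from the peak — single-peaked.
Cluster 2 (peak Eta at position 3): ranking walks positions 3-4-2-5-1, expanding outward from the peak — single-peaked.
Cluster 3 (peak Sigma at position 2): ranking walks positions 2-1-3-4-5, expanding outward from the peak — single-peaked.
Cluster 4 (peak Lambda at position 4): ranking walks positions 4-3-2-1-5, expanding outward from the peak — single-peaked.
Cluster 5 (peak Eta at position 3): ranking walks positions 3-2-4-5-1, expanding outward from the peak — single-peaked.
Cluster 6 (peak Lambda at position 4): ranking walks positions 4-3-5-2-1, expanding outward from the peak — single-peaked.
Cluster 7 (peak Beta at position 5): ranking walks positions 5-4-3-2-1, expanding outward from the peak — single-peaked.
Every ranking is single-peaked on this axis.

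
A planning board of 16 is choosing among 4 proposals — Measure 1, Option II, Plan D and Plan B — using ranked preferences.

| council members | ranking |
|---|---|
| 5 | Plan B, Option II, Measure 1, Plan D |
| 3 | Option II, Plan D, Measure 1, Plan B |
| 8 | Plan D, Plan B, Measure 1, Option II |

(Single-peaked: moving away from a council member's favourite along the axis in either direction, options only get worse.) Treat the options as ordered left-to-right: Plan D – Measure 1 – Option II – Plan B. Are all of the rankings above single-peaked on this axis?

Axis positions: Plan D=1, Measure 1=2, Option II=3, Plan B=4.
Bloc 1 (peak Plan B at position 4): ranking walks positions 4-3-2-1, expanding outward from the peak — single-peaked.
Bloc 2: ranking walks positions 3-1-2-4; Plan D is ranked above Measure 1 even though Measure 1 lies between Plan D and the peak Option II on the axis — preferences dip and rise again. Not single-peaked.
Bloc 3: ranking walks positions 1-4-2-3; Plan B is ranked above Measure 1 even though Measure 1 lies between Plan B and the peak Plan D on the axis — preferences dip and rise again. Not single-peaked.
Bloc 2 violates single-peakedness, so the profile is not single-peaked on this axis.

no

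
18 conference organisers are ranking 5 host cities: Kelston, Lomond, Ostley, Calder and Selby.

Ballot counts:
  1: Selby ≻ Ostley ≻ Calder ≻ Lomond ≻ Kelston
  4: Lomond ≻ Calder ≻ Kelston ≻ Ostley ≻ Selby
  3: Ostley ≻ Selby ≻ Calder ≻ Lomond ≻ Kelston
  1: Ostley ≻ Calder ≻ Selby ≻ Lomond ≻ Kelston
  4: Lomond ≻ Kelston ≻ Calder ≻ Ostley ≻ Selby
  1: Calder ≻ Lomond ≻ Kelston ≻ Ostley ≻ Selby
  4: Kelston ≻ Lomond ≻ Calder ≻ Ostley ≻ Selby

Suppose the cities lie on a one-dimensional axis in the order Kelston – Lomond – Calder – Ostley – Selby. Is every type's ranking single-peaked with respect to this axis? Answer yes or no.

yes

Axis positions: Kelston=1, Lomond=2, Calder=3, Ostley=4, Selby=5.
Type 1 (peak Selby at position 5): ranking walks positions 5-4-3-2-1, expanding outward from the peak — single-peaked.
Type 2 (peak Lomond at position 2): ranking walks positions 2-3-1-4-5, expanding outward from the peak — single-peaked.
Type 3 (peak Ostley at position 4): ranking walks positions 4-5-3-2-1, expanding outward from the peak — single-peaked.
Type 4 (peak Ostley at position 4): ranking walks positions 4-3-5-2-1, expanding outward from the peak — single-peaked.
Type 5 (peak Lomond at position 2): ranking walks positions 2-1-3-4-5, expanding outward from the peak — single-peaked.
Type 6 (peak Calder at position 3): ranking walks positions 3-2-1-4-5, expanding outward from the peak — single-peaked.
Type 7 (peak Kelston at position 1): ranking walks positions 1-2-3-4-5, expanding outward from the peak — single-peaked.
Every ranking is single-peaked on this axis.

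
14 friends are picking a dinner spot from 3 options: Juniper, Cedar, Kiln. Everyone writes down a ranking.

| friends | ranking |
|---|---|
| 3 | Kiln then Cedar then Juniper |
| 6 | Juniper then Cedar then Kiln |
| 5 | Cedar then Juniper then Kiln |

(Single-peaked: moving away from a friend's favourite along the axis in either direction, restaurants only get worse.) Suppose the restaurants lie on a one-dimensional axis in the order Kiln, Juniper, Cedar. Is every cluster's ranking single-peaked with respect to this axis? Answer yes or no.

Axis positions: Kiln=1, Juniper=2, Cedar=3.
Cluster 1: ranking walks positions 1-3-2; Cedar is ranked above Juniper even though Juniper lies between Cedar and the peak Kiln on the axis — preferences dip and rise again. Not single-peaked.
Cluster 2 (peak Juniper at position 2): ranking walks positions 2-3-1, expanding outward from the peak — single-peaked.
Cluster 3 (peak Cedar at position 3): ranking walks positions 3-2-1, expanding outward from the peak — single-peaked.
Cluster 1 violates single-peakedness, so the profile is not single-peaked on this axis.

no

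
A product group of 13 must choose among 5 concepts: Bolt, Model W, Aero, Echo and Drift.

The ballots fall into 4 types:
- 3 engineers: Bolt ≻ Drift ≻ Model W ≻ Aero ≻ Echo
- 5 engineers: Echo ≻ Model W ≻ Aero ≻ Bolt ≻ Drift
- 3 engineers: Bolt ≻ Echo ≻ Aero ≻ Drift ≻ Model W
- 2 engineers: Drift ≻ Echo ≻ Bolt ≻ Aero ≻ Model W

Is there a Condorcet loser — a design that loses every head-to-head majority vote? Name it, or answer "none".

Pairwise majorities:
Bolt vs Model W: Bolt, 8–5.
Bolt vs Aero: 8 to 5, Bolt.
Bolt–Echo: Echo 7–6.
Bolt–Drift: Bolt 11–2.
Model W–Aero: Model W 8–5.
Model W vs Echo: Model W is ranked higher on 3 ballots, Echo on 10. Echo wins 10–3.
Model W vs Drift: 5 for Model W, 8 for Drift — Drift by 8–5.
Aero vs Echo: 3 for Aero, 10 for Echo — Echo by 10–3.
Aero vs Drift: Aero wins 8–5.
Echo vs Drift: Echo wins 8–5.
No design is winless: Bolt beats Model W; Model W beats Aero; Aero beats Drift; Echo beats Bolt; Drift beats Model W. There is no Condorcet loser.

none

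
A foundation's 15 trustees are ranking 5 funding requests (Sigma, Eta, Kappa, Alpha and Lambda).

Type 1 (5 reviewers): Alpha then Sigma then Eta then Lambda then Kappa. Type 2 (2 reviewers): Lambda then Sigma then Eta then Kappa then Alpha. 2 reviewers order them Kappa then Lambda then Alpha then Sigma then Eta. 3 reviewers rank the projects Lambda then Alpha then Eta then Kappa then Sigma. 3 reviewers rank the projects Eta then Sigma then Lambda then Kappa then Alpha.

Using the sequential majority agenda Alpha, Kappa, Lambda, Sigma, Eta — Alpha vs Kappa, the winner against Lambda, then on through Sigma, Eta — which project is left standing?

Sigma

Round 1: Alpha vs Kappa — 8–7, Alpha advances.
Round 2: Alpha vs Lambda — 5–10, Lambda advances.
Round 3: Lambda vs Sigma — 7–8, Sigma advances.
Round 4: Sigma vs Eta — 9–6, Sigma advances.
Sigma survives the agenda.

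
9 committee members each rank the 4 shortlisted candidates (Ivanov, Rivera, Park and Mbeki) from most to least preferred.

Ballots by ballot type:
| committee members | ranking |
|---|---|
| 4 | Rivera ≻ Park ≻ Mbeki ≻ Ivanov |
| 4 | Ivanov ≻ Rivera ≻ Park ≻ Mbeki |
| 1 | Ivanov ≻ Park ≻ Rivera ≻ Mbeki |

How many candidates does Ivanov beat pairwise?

Ivanov against each rival (9 committee members):
Ivanov vs Rivera: Ivanov, 5–4.
Ivanov vs Park: Ivanov preferred on 4+1 = 5 ballots; Ivanov wins 5–4.
Ivanov–Mbeki: Ivanov 5–4.
Ivanov beats Rivera, Park, Mbeki — 3 pairwise wins.

3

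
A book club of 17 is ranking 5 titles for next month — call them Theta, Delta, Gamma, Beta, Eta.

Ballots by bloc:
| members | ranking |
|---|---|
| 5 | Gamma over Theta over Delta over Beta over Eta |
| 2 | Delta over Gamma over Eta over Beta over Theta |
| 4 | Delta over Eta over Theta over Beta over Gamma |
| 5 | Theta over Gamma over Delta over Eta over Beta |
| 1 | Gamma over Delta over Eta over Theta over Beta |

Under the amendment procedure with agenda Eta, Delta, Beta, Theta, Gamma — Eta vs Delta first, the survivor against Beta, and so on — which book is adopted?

Round 1: Eta vs Delta — 0–17, Delta advances.
Round 2: Delta vs Beta — 17–0, Delta advances.
Round 3: Delta vs Theta — 7–10, Theta advances.
Round 4: Theta vs Gamma — 9–8, Theta advances.
The agenda winner is Theta.

Theta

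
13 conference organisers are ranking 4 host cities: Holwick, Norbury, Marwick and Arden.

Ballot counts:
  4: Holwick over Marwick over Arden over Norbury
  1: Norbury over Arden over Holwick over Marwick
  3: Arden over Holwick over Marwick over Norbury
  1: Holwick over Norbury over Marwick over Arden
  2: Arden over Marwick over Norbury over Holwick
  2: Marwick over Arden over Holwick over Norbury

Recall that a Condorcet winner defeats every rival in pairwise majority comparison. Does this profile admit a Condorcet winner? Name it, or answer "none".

none

Check each pair by majority over 13 ballots:
Holwick vs Norbury: Holwick wins 10–3.
Holwick vs Marwick: 4+1+3+1 = 9 for Holwick, 4 for Marwick — Holwick by 9–4.
Holwick–Arden: Arden 8–5.
Norbury vs Marwick: 1+1 = 2 for Norbury, 11 for Marwick — Marwick by 11–2.
Norbury vs Arden: Arden, 11–2.
Marwick vs Arden: Marwick is ranked higher on 4+1+2 = 7 ballots, Arden on 6. Marwick wins 7–6.
Every city loses at least once (Holwick loses to Arden; Norbury loses to Holwick; Marwick loses to Holwick; Arden loses to Marwick). The majority relation contains the cycle Holwick > Marwick > Arden > Holwick, so there is no Condorcet winner.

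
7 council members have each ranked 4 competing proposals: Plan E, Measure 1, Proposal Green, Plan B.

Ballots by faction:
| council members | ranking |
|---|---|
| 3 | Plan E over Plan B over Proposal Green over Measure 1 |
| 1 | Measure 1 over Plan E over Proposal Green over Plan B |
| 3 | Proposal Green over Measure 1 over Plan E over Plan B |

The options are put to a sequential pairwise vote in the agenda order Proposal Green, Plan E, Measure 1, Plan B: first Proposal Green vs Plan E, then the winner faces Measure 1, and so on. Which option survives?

Round 1: Proposal Green vs Plan E — 3–4, Plan E advances.
Round 2: Plan E vs Measure 1 — 3–4, Measure 1 advances.
Round 3: Measure 1 vs Plan B — 4–3, Measure 1 advances.
Measure 1 survives the agenda.

Measure 1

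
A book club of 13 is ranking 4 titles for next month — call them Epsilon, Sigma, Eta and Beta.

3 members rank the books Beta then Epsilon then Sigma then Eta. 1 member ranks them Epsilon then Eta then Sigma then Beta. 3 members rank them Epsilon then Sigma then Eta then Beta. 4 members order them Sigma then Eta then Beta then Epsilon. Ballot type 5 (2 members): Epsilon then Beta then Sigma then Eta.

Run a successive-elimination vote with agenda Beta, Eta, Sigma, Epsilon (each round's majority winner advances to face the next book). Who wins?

Epsilon

Round 1: Beta vs Eta — 5–8, Eta advances.
Round 2: Eta vs Sigma — 1–12, Sigma advances.
Round 3: Sigma vs Epsilon — 4–9, Epsilon advances.
The agenda winner is Epsilon.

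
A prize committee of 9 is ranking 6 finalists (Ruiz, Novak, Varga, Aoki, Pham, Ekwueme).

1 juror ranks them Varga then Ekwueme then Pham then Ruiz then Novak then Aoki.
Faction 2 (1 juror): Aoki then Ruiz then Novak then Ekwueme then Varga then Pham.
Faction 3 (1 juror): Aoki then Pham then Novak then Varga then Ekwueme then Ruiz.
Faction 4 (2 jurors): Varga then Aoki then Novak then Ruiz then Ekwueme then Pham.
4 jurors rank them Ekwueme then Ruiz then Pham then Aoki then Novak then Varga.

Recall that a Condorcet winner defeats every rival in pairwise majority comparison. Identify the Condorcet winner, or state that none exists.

Ekwueme

Head-to-head results (9 jurors):
Ruiz vs Novak: 6 to 3, Ruiz.
Ruiz vs Varga: Ruiz is ranked higher on 1+4 = 5 ballots, Varga on 4. Ruiz wins 5–4.
Ruiz vs Aoki: Ruiz preferred on 1+4 = 5 ballots; Ruiz wins 5–4.
Ruiz vs Pham: Ruiz is ranked higher on 1+2+4 = 7 ballots, Pham on 2. Ruiz wins 7–2.
Ruiz vs Ekwueme: 3 to 6, Ekwueme.
Novak vs Varga: 1+1+4 = 6 for Novak, 3 for Varga — Novak by 6–3.
Novak vs Aoki: Novak is ranked higher on 1 ballot, Aoki on 8. Aoki wins 8–1.
Novak vs Pham: 1+2 = 3 for Novak, 6 for Pham — Pham by 6–3.
Novak vs Ekwueme: 4 to 5, Ekwueme.
Varga vs Aoki: Varga preferred on 1+2 = 3 ballots; Aoki wins 6–3.
Varga vs Pham: 4 to 5, Pham.
Varga vs Ekwueme: 1+1+2 = 4 for Varga, 5 for Ekwueme — Ekwueme by 5–4.
Aoki vs Pham: Aoki preferred on 1+1+2 = 4 ballots; Pham wins 5–4.
Aoki vs Ekwueme: 1+1+2 = 4 for Aoki, 5 for Ekwueme — Ekwueme by 5–4.
Pham vs Ekwueme: Pham preferred on 1 ballot; Ekwueme wins 8–1.
Ekwueme wins every pairwise contest, so Ekwueme is the Condorcet winner.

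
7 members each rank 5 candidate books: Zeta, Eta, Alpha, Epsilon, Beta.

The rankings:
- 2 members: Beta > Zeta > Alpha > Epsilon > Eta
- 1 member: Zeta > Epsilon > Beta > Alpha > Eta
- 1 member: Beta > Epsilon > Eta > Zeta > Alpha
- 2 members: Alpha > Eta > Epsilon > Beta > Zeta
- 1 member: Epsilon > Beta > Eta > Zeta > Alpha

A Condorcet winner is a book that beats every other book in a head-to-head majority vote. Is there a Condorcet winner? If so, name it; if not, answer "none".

Pairwise majorities:
Zeta vs Eta: 2+1 = 3 for Zeta, 4 for Eta — Eta by 4–3.
Zeta vs Alpha: Zeta preferred on 2+1+1+1 = 5 ballots; Zeta wins 5–2.
Zeta vs Epsilon: 3 to 4, Epsilon.
Zeta vs Beta: 1 for Zeta, 6 for Beta — Beta by 6–1.
Eta vs Alpha: 2 to 5, Alpha.
Eta vs Epsilon: Eta preferred on 2 ballots; Epsilon wins 5–2.
Eta vs Beta: Eta is ranked higher on 2 ballots, Beta on 5. Beta wins 5–2.
Alpha vs Epsilon: Alpha is ranked higher on 2+2 = 4 ballots, Epsilon on 3. Alpha wins 4–3.
Alpha vs Beta: 2 to 5, Beta.
Epsilon vs Beta: Epsilon is ranked higher on 1+2+1 = 4 ballots, Beta on 3. Epsilon wins 4–3.
Every book loses at least once (Zeta loses to Eta; Eta loses to Alpha; Alpha loses to Zeta; Epsilon loses to Alpha; Beta loses to Epsilon). The majority relation contains the cycle Zeta > Alpha > Eta > Zeta, so there is no Condorcet winner.

none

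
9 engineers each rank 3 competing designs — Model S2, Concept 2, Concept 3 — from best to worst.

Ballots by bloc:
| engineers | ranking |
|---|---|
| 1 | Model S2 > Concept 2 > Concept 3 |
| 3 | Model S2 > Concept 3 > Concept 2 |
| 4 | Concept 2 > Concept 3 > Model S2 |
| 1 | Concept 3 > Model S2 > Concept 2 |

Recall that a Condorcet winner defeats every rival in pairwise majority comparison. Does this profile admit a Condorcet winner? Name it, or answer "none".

Pairwise majorities:
Model S2 vs Concept 2: Model S2 wins 5–4.
Model S2 vs Concept 3: Concept 3 wins 5–4.
Concept 2–Concept 3: Concept 2 5–4.
Every design loses at least once (Model S2 loses to Concept 3; Concept 2 loses to Model S2; Concept 3 loses to Concept 2). The majority relation contains the cycle Model S2 → Concept 2 → Concept 3 → Model S2, so there is no Condorcet winner.

none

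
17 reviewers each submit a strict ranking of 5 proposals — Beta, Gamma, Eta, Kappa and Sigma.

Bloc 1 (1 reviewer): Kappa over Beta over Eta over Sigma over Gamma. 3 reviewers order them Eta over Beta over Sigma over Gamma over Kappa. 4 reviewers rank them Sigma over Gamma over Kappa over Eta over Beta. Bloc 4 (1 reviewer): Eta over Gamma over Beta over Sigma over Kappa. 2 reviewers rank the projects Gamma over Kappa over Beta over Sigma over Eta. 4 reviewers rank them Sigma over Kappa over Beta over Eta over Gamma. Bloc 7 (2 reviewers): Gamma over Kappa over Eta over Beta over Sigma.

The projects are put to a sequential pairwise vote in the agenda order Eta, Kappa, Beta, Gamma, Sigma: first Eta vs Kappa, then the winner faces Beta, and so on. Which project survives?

Sigma

Round 1: Eta vs Kappa — 4–13, Kappa advances.
Round 2: Kappa vs Beta — 13–4, Kappa advances.
Round 3: Kappa vs Gamma — 5–12, Gamma advances.
Round 4: Gamma vs Sigma — 5–12, Sigma advances.
The agenda winner is Sigma.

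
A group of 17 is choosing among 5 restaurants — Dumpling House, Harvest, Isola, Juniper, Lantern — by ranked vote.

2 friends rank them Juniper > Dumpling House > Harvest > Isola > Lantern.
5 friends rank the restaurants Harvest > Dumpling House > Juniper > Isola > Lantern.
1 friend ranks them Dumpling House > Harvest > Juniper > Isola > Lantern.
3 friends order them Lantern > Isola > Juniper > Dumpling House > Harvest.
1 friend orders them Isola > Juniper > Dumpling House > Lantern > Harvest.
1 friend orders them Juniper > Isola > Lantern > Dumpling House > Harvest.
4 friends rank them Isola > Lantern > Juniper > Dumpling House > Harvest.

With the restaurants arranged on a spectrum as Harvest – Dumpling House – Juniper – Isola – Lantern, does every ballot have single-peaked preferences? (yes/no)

Axis positions: Harvest=1, Dumpling House=2, Juniper=3, Isola=4, Lantern=5.
Cluster 1 (peak Juniper at position 3): ranking walks positions 3-2-1-4-5, expanding outward from the peak — single-peaked.
Cluster 2 (peak Harvest at position 1): ranking walks positions 1-2-3-4-5, expanding outward from the peak — single-peaked.
Cluster 3 (peak Dumpling House at position 2): ranking walks positions 2-1-3-4-5, expanding outward from the peak — single-peaked.
Cluster 4 (peak Lantern at position 5): ranking walks positions 5-4-3-2-1, expanding outward from the peak — single-peaked.
Cluster 5 (peak Isola at position 4): ranking walks positions 4-3-2-5-1, expanding outward from the peak — single-peaked.
Cluster 6 (peak Juniper at position 3): ranking walks positions 3-4-5-2-1, expanding outward from the peak — single-peaked.
Cluster 7 (peak Isola at position 4): ranking walks positions 4-5-3-2-1, expanding outward from the peak — single-peaked.
Every ranking is single-peaked on this axis.

yes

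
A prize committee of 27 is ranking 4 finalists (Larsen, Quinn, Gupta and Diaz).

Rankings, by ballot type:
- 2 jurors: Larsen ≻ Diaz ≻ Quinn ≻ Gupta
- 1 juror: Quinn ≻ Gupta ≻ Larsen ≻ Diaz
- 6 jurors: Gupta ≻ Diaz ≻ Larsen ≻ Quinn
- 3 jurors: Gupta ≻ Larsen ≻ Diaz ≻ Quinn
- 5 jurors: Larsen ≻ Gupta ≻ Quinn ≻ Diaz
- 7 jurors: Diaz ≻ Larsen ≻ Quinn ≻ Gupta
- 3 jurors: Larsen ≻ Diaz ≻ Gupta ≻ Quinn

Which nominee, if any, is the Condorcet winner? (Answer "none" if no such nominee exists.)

Head-to-head results (27 jurors):
Larsen vs Quinn: 2+6+3+5+7+3 = 26 for Larsen, 1 for Quinn — Larsen by 26–1.
Larsen vs Gupta: Larsen preferred on 2+5+7+3 = 17 ballots; Larsen wins 17–10.
Larsen vs Diaz: 14 to 13, Larsen.
Quinn vs Gupta: 10 to 17, Gupta.
Quinn vs Diaz: Quinn is ranked higher on 1+5 = 6 ballots, Diaz on 21. Diaz wins 21–6.
Gupta vs Diaz: Gupta preferred on 1+6+3+5 = 15 ballots; Gupta wins 15–12.
Larsen wins every pairwise contest, so Larsen is the Condorcet winner.

Larsen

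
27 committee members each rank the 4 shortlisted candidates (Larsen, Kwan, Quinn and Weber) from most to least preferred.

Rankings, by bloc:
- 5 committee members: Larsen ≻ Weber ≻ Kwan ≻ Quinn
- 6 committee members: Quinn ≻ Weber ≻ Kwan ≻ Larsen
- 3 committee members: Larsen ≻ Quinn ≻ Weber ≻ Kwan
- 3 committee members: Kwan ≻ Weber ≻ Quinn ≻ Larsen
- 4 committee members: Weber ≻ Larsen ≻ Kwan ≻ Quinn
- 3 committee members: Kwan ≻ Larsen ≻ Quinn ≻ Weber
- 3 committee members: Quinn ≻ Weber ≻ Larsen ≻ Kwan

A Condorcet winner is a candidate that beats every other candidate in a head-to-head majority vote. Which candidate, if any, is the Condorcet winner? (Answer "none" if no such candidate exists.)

none

Pairwise majorities:
Larsen vs Kwan: Larsen, 15–12.
Larsen–Quinn: Larsen 15–12.
Larsen vs Weber: Larsen is ranked higher on 5+3+3 = 11 ballots, Weber on 16. Weber wins 16–11.
Kwan vs Quinn: 15 to 12, Kwan.
Kwan vs Weber: Weber wins 21–6.
Quinn vs Weber: 6+3+3+3 = 15 for Quinn, 12 for Weber — Quinn by 15–12.
Each candidate drops at least one matchup (Larsen loses to Weber; Kwan loses to Larsen; Quinn loses to Larsen; Weber loses to Quinn); the cycle Larsen beats Quinn beats Weber beats Larsen rules out a Condorcet winner.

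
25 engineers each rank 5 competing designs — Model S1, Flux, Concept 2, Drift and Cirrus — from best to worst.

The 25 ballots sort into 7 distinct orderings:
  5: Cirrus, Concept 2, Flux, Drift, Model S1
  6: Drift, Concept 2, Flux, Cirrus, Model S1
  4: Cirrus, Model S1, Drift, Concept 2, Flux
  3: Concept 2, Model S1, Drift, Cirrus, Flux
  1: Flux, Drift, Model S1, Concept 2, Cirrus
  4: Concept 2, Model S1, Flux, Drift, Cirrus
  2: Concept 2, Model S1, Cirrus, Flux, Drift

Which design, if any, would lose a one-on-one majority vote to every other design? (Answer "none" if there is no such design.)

Flux

Pairwise majorities:
Model S1 vs Flux: Model S1, 13–12.
Model S1–Concept 2: Concept 2 20–5.
Model S1 vs Drift: Model S1 preferred on 4+3+4+2 = 13 ballots; Model S1 wins 13–12.
Model S1 vs Cirrus: Model S1 preferred on 3+1+4+2 = 10 ballots; Cirrus wins 15–10.
Flux vs Concept 2: Concept 2 wins 24–1.
Flux vs Drift: Flux preferred on 5+1+4+2 = 12 ballots; Drift wins 13–12.
Flux–Cirrus: Cirrus 14–11.
Concept 2 vs Drift: 5+3+4+2 = 14 for Concept 2, 11 for Drift — Concept 2 by 14–11.
Concept 2 vs Cirrus: 6+3+1+4+2 = 16 for Concept 2, 9 for Cirrus — Concept 2 by 16–9.
Drift vs Cirrus: 6+3+1+4 = 14 for Drift, 11 for Cirrus — Drift by 14–11.
Flux loses to every other design — it is the Condorcet loser.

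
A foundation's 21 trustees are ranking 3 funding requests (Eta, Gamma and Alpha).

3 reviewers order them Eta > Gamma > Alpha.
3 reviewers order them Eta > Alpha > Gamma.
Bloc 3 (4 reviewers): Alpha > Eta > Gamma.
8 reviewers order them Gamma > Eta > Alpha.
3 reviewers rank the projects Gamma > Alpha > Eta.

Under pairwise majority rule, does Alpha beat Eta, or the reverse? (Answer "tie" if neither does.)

Ballots ranking Alpha above Eta: 4 + 3 = 7.
Ballots ranking Eta above Alpha: 21 − 7 = 14.
Eta wins the head-to-head 14–7.

Eta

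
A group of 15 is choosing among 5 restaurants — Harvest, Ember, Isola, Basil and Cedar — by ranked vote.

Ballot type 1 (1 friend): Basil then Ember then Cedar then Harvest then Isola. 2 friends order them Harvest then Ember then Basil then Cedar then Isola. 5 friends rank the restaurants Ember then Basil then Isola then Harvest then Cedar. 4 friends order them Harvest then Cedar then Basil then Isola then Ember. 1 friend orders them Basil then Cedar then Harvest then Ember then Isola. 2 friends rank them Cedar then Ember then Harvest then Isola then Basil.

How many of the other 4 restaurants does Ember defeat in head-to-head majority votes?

Ember against each rival (15 friends):
Ember vs Harvest: 8 to 7, Ember.
Ember vs Isola: Ember wins 11–4.
Ember vs Basil: Ember is ranked higher on 2+5+2 = 9 ballots, Basil on 6. Ember wins 9–6.
Ember vs Cedar: 8 to 7, Ember.
Ember beats Harvest, Isola, Basil, Cedar — 4 pairwise wins.

4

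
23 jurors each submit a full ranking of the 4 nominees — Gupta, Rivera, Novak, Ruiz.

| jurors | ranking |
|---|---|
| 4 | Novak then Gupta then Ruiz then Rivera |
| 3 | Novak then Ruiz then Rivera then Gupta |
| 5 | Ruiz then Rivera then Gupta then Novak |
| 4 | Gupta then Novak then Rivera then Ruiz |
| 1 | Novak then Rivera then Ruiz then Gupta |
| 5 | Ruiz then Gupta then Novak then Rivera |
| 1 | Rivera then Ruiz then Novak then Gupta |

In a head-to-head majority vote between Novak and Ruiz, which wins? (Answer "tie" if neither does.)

Novak

Ballots ranking Novak above Ruiz: 4 + 3 + 4 + 1 = 12.
Ballots ranking Ruiz above Novak: 23 − 12 = 11.
Novak wins the head-to-head 12–11.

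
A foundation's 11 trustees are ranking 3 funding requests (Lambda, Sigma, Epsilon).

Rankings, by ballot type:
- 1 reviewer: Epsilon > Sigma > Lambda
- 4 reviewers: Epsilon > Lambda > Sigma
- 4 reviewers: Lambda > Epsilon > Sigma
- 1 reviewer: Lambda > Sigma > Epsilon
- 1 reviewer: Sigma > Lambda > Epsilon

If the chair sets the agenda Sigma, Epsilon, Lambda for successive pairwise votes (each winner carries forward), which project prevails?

Round 1: Sigma vs Epsilon — 2–9, Epsilon advances.
Round 2: Epsilon vs Lambda — 5–6, Lambda advances.
The agenda winner is Lambda.

Lambda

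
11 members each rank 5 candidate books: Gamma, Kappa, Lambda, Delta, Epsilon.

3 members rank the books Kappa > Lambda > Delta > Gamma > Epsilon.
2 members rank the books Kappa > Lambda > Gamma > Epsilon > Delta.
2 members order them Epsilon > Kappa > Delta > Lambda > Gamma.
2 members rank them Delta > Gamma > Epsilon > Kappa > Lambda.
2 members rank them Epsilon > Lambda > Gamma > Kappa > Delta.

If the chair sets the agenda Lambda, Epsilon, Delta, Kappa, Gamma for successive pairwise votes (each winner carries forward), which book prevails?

Gamma

Round 1: Lambda vs Epsilon — 5–6, Epsilon advances.
Round 2: Epsilon vs Delta — 6–5, Epsilon advances.
Round 3: Epsilon vs Kappa — 6–5, Epsilon advances.
Round 4: Epsilon vs Gamma — 4–7, Gamma advances.
Gamma survives the agenda.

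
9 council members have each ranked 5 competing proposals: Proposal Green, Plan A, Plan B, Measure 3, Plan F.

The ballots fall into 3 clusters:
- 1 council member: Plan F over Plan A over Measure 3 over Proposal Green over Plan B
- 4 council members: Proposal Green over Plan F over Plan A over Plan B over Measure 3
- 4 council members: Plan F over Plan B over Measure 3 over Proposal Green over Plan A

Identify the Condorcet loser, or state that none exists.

Head-to-head results (9 council members):
Proposal Green vs Plan A: 4+4 = 8 for Proposal Green, 1 for Plan A — Proposal Green by 8–1.
Proposal Green vs Plan B: Proposal Green, 5–4.
Proposal Green–Measure 3: Measure 3 5–4.
Proposal Green–Plan F: Plan F 5–4.
Plan A vs Plan B: 5 to 4, Plan A.
Plan A vs Measure 3: Plan A is ranked higher on 1+4 = 5 ballots, Measure 3 on 4. Plan A wins 5–4.
Plan A vs Plan F: Plan A is ranked higher on 0 ballots, Plan F on 9. Plan F wins 9–0.
Plan B vs Measure 3: 4+4 = 8 for Plan B, 1 for Measure 3 — Plan B by 8–1.
Plan B vs Plan F: 0 for Plan B, 9 for Plan F — Plan F by 9–0.
Measure 3 vs Plan F: Plan F wins 9–0.
Every option wins at least one matchup (Proposal Green beats Plan A; Plan A beats Plan B; Plan B beats Measure 3; Measure 3 beats Proposal Green; Plan F beats Proposal Green), so there is no Condorcet loser.

none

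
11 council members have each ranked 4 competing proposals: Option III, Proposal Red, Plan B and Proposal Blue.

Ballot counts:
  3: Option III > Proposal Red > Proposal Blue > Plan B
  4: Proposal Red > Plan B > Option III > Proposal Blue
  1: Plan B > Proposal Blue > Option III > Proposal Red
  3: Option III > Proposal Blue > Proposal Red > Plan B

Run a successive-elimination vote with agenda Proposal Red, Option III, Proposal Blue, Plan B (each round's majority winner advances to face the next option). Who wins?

Option III

Round 1: Proposal Red vs Option III — 4–7, Option III advances.
Round 2: Option III vs Proposal Blue — 10–1, Option III advances.
Round 3: Option III vs Plan B — 6–5, Option III advances.
Option III survives the agenda.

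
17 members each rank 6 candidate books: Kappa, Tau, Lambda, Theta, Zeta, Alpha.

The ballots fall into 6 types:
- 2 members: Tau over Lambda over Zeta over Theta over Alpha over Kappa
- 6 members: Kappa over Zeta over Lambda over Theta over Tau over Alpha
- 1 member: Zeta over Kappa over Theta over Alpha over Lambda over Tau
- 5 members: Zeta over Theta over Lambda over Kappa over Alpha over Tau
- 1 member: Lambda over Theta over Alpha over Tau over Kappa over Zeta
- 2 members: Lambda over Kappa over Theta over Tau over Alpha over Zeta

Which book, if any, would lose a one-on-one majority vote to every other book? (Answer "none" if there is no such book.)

Alpha

Pairwise majorities:
Kappa vs Tau: Kappa is ranked higher on 6+1+5+2 = 14 ballots, Tau on 3. Kappa wins 14–3.
Kappa vs Lambda: Lambda wins 10–7.
Kappa vs Theta: Kappa is ranked higher on 6+1+2 = 9 ballots, Theta on 8. Kappa wins 9–8.
Kappa vs Zeta: Kappa, 9–8.
Kappa vs Alpha: 14 to 3, Kappa.
Tau vs Lambda: 2 for Tau, 15 for Lambda — Lambda by 15–2.
Tau vs Theta: Theta, 15–2.
Tau vs Zeta: Zeta, 12–5.
Tau vs Alpha: Tau, 10–7.
Lambda vs Theta: Lambda, 11–6.
Lambda vs Zeta: 2+1+2 = 5 for Lambda, 12 for Zeta — Zeta by 12–5.
Lambda vs Alpha: Lambda, 16–1.
Theta vs Zeta: Theta is ranked higher on 1+2 = 3 ballots, Zeta on 14. Zeta wins 14–3.
Theta vs Alpha: Theta, 17–0.
Zeta vs Alpha: 2+6+1+5 = 14 for Zeta, 3 for Alpha — Zeta by 14–3.
Only Alpha has no wins; Alpha is the Condorcet loser.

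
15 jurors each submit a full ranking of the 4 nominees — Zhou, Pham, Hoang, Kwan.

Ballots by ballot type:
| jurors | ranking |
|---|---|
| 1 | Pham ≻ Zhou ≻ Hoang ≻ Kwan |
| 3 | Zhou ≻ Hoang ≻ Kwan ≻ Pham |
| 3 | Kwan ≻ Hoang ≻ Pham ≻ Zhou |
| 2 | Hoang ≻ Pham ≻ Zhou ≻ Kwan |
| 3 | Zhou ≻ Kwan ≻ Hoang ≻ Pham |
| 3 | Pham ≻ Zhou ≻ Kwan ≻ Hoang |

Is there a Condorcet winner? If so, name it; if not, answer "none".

Head-to-head results (15 jurors):
Zhou–Pham: Pham 9–6.
Zhou–Hoang: Zhou 10–5.
Zhou–Kwan: Zhou 12–3.
Pham vs Hoang: Hoang, 11–4.
Pham–Kwan: Kwan 9–6.
Hoang vs Kwan: Kwan wins 9–6.
Each nominee drops at least one matchup (Zhou loses to Pham; Pham loses to Hoang; Hoang loses to Zhou; Kwan loses to Zhou); the cycle Zhou > Hoang > Pham > Zhou rules out a Condorcet winner.

none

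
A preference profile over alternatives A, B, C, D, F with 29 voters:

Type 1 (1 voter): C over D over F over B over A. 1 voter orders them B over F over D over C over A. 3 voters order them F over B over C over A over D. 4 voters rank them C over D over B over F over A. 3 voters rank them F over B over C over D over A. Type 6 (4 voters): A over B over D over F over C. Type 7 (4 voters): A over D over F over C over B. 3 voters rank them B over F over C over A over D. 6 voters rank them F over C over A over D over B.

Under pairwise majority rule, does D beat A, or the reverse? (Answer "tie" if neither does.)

A

Ballots ranking D above A: 1 + 1 + 4 + 3 = 9.
Ballots ranking A above D: 29 − 9 = 20.
A wins the head-to-head 20–9.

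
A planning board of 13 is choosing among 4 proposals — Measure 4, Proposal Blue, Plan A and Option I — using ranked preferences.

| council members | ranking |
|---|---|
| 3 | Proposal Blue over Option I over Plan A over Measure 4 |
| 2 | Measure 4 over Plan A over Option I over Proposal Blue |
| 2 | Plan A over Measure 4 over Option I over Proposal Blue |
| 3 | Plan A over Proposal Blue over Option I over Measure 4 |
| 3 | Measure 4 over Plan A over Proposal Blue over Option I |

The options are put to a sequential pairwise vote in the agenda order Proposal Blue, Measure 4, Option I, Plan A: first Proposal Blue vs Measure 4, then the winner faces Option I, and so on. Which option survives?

Plan A

Round 1: Proposal Blue vs Measure 4 — 6–7, Measure 4 advances.
Round 2: Measure 4 vs Option I — 7–6, Measure 4 advances.
Round 3: Measure 4 vs Plan A — 5–8, Plan A advances.
Plan A survives the agenda.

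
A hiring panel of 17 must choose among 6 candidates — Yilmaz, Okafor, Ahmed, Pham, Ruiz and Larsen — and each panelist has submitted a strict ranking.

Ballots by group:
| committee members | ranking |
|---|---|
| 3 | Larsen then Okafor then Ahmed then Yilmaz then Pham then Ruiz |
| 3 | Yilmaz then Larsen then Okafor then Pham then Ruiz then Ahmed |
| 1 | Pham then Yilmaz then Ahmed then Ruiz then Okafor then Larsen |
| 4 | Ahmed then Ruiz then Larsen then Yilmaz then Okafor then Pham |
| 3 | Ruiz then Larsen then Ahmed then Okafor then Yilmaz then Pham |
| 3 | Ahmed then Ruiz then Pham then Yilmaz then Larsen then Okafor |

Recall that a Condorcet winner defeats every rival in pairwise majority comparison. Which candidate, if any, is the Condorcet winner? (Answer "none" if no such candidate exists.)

Pairwise majorities:
Yilmaz–Okafor: Yilmaz 11–6.
Yilmaz–Ahmed: Ahmed 13–4.
Yilmaz vs Pham: Yilmaz, 13–4.
Yilmaz vs Ruiz: Ruiz wins 10–7.
Yilmaz vs Larsen: Larsen, 10–7.
Okafor–Ahmed: Ahmed 11–6.
Okafor vs Pham: Okafor, 13–4.
Okafor vs Ruiz: Ruiz, 11–6.
Okafor vs Larsen: Larsen, 16–1.
Ahmed–Pham: Ahmed 13–4.
Ahmed vs Ruiz: Ahmed, 11–6.
Ahmed–Larsen: Larsen 9–8.
Pham–Ruiz: Ruiz 10–7.
Pham vs Larsen: Larsen wins 13–4.
Ruiz vs Larsen: Ruiz wins 11–6.
Each candidate drops at least one matchup (Yilmaz loses to Ahmed; Okafor loses to Yilmaz; Ahmed loses to Larsen; Pham loses to Yilmaz; Ruiz loses to Ahmed; Larsen loses to Ruiz); the cycle Ahmed → Ruiz → Larsen → Ahmed rules out a Condorcet winner.

none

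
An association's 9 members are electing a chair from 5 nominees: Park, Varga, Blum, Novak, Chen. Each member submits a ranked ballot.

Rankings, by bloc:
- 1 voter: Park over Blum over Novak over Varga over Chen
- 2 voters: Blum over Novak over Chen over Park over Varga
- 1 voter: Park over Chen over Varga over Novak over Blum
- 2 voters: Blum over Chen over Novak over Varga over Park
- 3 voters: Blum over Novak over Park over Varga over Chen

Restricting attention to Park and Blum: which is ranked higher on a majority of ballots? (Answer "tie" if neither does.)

Ballots ranking Park above Blum: 1 + 1 = 2.
Ballots ranking Blum above Park: 9 − 2 = 7.
Blum wins the head-to-head 7–2.

Blum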